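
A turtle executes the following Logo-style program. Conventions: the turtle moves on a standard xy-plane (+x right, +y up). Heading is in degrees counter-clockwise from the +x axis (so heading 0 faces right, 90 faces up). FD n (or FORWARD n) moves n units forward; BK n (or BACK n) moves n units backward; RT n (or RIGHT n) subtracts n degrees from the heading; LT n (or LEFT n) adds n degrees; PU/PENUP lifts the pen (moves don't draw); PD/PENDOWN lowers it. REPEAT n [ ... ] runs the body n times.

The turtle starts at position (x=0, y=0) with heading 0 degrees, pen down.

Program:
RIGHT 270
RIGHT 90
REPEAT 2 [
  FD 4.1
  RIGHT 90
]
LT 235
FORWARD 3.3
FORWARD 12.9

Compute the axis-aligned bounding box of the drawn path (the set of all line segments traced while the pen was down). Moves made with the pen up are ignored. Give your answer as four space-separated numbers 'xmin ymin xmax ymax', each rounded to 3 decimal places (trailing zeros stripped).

Answer: 0 -4.1 13.392 9.17

Derivation:
Executing turtle program step by step:
Start: pos=(0,0), heading=0, pen down
RT 270: heading 0 -> 90
RT 90: heading 90 -> 0
REPEAT 2 [
  -- iteration 1/2 --
  FD 4.1: (0,0) -> (4.1,0) [heading=0, draw]
  RT 90: heading 0 -> 270
  -- iteration 2/2 --
  FD 4.1: (4.1,0) -> (4.1,-4.1) [heading=270, draw]
  RT 90: heading 270 -> 180
]
LT 235: heading 180 -> 55
FD 3.3: (4.1,-4.1) -> (5.993,-1.397) [heading=55, draw]
FD 12.9: (5.993,-1.397) -> (13.392,9.17) [heading=55, draw]
Final: pos=(13.392,9.17), heading=55, 4 segment(s) drawn

Segment endpoints: x in {0, 4.1, 4.1, 5.993, 13.392}, y in {-4.1, -1.397, 0, 0, 9.17}
xmin=0, ymin=-4.1, xmax=13.392, ymax=9.17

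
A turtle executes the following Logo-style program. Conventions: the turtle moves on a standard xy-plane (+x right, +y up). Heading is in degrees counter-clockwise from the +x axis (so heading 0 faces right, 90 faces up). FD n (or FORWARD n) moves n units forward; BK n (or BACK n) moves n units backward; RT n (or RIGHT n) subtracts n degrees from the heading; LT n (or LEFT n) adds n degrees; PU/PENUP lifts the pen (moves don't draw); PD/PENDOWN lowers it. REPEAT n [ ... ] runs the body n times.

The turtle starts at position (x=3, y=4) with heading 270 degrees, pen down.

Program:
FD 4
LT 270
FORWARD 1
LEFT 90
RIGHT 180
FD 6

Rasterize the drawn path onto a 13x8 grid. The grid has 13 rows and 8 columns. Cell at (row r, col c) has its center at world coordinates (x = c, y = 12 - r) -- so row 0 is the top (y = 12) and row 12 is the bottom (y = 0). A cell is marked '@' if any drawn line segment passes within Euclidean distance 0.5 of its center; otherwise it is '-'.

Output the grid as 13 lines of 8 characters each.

Segment 0: (3,4) -> (3,0)
Segment 1: (3,0) -> (2,0)
Segment 2: (2,0) -> (2,6)

Answer: --------
--------
--------
--------
--------
--------
--@-----
--@-----
--@@----
--@@----
--@@----
--@@----
--@@----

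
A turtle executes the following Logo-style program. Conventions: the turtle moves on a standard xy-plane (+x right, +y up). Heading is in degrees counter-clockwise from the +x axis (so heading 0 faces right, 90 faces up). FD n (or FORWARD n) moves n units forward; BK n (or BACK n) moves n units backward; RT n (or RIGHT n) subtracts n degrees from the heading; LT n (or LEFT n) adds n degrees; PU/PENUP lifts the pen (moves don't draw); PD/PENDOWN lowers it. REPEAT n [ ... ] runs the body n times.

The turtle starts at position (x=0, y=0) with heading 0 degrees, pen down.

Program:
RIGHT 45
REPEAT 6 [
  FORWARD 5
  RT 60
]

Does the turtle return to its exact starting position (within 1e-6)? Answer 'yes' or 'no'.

Answer: yes

Derivation:
Executing turtle program step by step:
Start: pos=(0,0), heading=0, pen down
RT 45: heading 0 -> 315
REPEAT 6 [
  -- iteration 1/6 --
  FD 5: (0,0) -> (3.536,-3.536) [heading=315, draw]
  RT 60: heading 315 -> 255
  -- iteration 2/6 --
  FD 5: (3.536,-3.536) -> (2.241,-8.365) [heading=255, draw]
  RT 60: heading 255 -> 195
  -- iteration 3/6 --
  FD 5: (2.241,-8.365) -> (-2.588,-9.659) [heading=195, draw]
  RT 60: heading 195 -> 135
  -- iteration 4/6 --
  FD 5: (-2.588,-9.659) -> (-6.124,-6.124) [heading=135, draw]
  RT 60: heading 135 -> 75
  -- iteration 5/6 --
  FD 5: (-6.124,-6.124) -> (-4.83,-1.294) [heading=75, draw]
  RT 60: heading 75 -> 15
  -- iteration 6/6 --
  FD 5: (-4.83,-1.294) -> (0,0) [heading=15, draw]
  RT 60: heading 15 -> 315
]
Final: pos=(0,0), heading=315, 6 segment(s) drawn

Start position: (0, 0)
Final position: (0, 0)
Distance = 0; < 1e-6 -> CLOSED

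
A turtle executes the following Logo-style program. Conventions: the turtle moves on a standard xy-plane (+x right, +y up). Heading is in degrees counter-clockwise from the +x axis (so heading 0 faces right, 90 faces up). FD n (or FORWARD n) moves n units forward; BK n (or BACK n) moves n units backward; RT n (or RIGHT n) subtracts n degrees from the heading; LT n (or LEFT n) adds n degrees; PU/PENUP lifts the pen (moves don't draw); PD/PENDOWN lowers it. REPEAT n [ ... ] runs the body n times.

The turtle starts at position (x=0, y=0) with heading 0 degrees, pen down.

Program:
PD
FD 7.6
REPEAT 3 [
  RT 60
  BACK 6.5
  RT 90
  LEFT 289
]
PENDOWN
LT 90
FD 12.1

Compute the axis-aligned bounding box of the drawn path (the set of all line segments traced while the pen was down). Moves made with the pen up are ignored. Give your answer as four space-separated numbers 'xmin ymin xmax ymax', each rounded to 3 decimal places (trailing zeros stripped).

Executing turtle program step by step:
Start: pos=(0,0), heading=0, pen down
PD: pen down
FD 7.6: (0,0) -> (7.6,0) [heading=0, draw]
REPEAT 3 [
  -- iteration 1/3 --
  RT 60: heading 0 -> 300
  BK 6.5: (7.6,0) -> (4.35,5.629) [heading=300, draw]
  RT 90: heading 300 -> 210
  LT 289: heading 210 -> 139
  -- iteration 2/3 --
  RT 60: heading 139 -> 79
  BK 6.5: (4.35,5.629) -> (3.11,-0.751) [heading=79, draw]
  RT 90: heading 79 -> 349
  LT 289: heading 349 -> 278
  -- iteration 3/3 --
  RT 60: heading 278 -> 218
  BK 6.5: (3.11,-0.751) -> (8.232,3.25) [heading=218, draw]
  RT 90: heading 218 -> 128
  LT 289: heading 128 -> 57
]
PD: pen down
LT 90: heading 57 -> 147
FD 12.1: (8.232,3.25) -> (-1.916,9.841) [heading=147, draw]
Final: pos=(-1.916,9.841), heading=147, 5 segment(s) drawn

Segment endpoints: x in {-1.916, 0, 3.11, 4.35, 7.6, 8.232}, y in {-0.751, 0, 3.25, 5.629, 9.841}
xmin=-1.916, ymin=-0.751, xmax=8.232, ymax=9.841

Answer: -1.916 -0.751 8.232 9.841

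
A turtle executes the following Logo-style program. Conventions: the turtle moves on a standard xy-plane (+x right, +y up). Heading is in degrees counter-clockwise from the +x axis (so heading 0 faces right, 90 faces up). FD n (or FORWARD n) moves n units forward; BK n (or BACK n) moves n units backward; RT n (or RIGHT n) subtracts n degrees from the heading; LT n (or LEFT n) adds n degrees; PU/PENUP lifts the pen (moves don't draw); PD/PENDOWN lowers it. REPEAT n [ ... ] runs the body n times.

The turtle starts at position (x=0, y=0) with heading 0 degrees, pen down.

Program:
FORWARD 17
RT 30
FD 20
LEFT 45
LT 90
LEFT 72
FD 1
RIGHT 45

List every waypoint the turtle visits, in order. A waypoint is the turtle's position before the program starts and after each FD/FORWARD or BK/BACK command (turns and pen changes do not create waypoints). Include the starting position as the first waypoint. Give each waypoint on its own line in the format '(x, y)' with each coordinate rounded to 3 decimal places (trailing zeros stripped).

Executing turtle program step by step:
Start: pos=(0,0), heading=0, pen down
FD 17: (0,0) -> (17,0) [heading=0, draw]
RT 30: heading 0 -> 330
FD 20: (17,0) -> (34.321,-10) [heading=330, draw]
LT 45: heading 330 -> 15
LT 90: heading 15 -> 105
LT 72: heading 105 -> 177
FD 1: (34.321,-10) -> (33.322,-9.948) [heading=177, draw]
RT 45: heading 177 -> 132
Final: pos=(33.322,-9.948), heading=132, 3 segment(s) drawn
Waypoints (4 total):
(0, 0)
(17, 0)
(34.321, -10)
(33.322, -9.948)

Answer: (0, 0)
(17, 0)
(34.321, -10)
(33.322, -9.948)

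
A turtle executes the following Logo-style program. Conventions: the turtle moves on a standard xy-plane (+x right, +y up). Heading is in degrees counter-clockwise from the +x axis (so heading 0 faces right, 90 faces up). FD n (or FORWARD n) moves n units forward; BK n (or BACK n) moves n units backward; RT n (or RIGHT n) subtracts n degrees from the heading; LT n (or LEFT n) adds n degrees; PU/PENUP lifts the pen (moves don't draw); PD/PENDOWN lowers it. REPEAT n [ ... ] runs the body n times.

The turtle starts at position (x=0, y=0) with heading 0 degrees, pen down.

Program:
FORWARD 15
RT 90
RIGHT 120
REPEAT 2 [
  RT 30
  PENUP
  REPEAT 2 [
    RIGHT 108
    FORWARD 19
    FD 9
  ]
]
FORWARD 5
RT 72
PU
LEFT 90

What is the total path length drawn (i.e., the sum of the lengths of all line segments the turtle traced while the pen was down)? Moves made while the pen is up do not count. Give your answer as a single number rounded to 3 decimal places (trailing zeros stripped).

Answer: 15

Derivation:
Executing turtle program step by step:
Start: pos=(0,0), heading=0, pen down
FD 15: (0,0) -> (15,0) [heading=0, draw]
RT 90: heading 0 -> 270
RT 120: heading 270 -> 150
REPEAT 2 [
  -- iteration 1/2 --
  RT 30: heading 150 -> 120
  PU: pen up
  REPEAT 2 [
    -- iteration 1/2 --
    RT 108: heading 120 -> 12
    FD 19: (15,0) -> (33.585,3.95) [heading=12, move]
    FD 9: (33.585,3.95) -> (42.388,5.822) [heading=12, move]
    -- iteration 2/2 --
    RT 108: heading 12 -> 264
    FD 19: (42.388,5.822) -> (40.402,-13.074) [heading=264, move]
    FD 9: (40.402,-13.074) -> (39.461,-22.025) [heading=264, move]
  ]
  -- iteration 2/2 --
  RT 30: heading 264 -> 234
  PU: pen up
  REPEAT 2 [
    -- iteration 1/2 --
    RT 108: heading 234 -> 126
    FD 19: (39.461,-22.025) -> (28.293,-6.654) [heading=126, move]
    FD 9: (28.293,-6.654) -> (23.003,0.627) [heading=126, move]
    -- iteration 2/2 --
    RT 108: heading 126 -> 18
    FD 19: (23.003,0.627) -> (41.073,6.499) [heading=18, move]
    FD 9: (41.073,6.499) -> (49.633,9.28) [heading=18, move]
  ]
]
FD 5: (49.633,9.28) -> (54.388,10.825) [heading=18, move]
RT 72: heading 18 -> 306
PU: pen up
LT 90: heading 306 -> 36
Final: pos=(54.388,10.825), heading=36, 1 segment(s) drawn

Segment lengths:
  seg 1: (0,0) -> (15,0), length = 15
Total = 15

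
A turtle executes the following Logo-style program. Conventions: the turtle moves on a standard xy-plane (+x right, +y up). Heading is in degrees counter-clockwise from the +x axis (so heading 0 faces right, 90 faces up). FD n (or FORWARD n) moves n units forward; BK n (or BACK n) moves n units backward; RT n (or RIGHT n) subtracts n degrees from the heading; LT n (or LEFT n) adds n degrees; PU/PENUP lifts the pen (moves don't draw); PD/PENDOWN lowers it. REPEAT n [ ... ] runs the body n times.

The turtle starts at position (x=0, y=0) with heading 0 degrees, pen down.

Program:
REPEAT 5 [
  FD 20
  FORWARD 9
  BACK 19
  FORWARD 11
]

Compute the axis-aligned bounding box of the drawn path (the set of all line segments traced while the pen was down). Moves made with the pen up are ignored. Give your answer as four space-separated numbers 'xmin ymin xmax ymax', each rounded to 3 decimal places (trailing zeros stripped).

Answer: 0 0 113 0

Derivation:
Executing turtle program step by step:
Start: pos=(0,0), heading=0, pen down
REPEAT 5 [
  -- iteration 1/5 --
  FD 20: (0,0) -> (20,0) [heading=0, draw]
  FD 9: (20,0) -> (29,0) [heading=0, draw]
  BK 19: (29,0) -> (10,0) [heading=0, draw]
  FD 11: (10,0) -> (21,0) [heading=0, draw]
  -- iteration 2/5 --
  FD 20: (21,0) -> (41,0) [heading=0, draw]
  FD 9: (41,0) -> (50,0) [heading=0, draw]
  BK 19: (50,0) -> (31,0) [heading=0, draw]
  FD 11: (31,0) -> (42,0) [heading=0, draw]
  -- iteration 3/5 --
  FD 20: (42,0) -> (62,0) [heading=0, draw]
  FD 9: (62,0) -> (71,0) [heading=0, draw]
  BK 19: (71,0) -> (52,0) [heading=0, draw]
  FD 11: (52,0) -> (63,0) [heading=0, draw]
  -- iteration 4/5 --
  FD 20: (63,0) -> (83,0) [heading=0, draw]
  FD 9: (83,0) -> (92,0) [heading=0, draw]
  BK 19: (92,0) -> (73,0) [heading=0, draw]
  FD 11: (73,0) -> (84,0) [heading=0, draw]
  -- iteration 5/5 --
  FD 20: (84,0) -> (104,0) [heading=0, draw]
  FD 9: (104,0) -> (113,0) [heading=0, draw]
  BK 19: (113,0) -> (94,0) [heading=0, draw]
  FD 11: (94,0) -> (105,0) [heading=0, draw]
]
Final: pos=(105,0), heading=0, 20 segment(s) drawn

Segment endpoints: x in {0, 10, 20, 21, 29, 31, 41, 42, 50, 52, 62, 63, 71, 73, 83, 84, 92, 94, 104, 105, 113}, y in {0}
xmin=0, ymin=0, xmax=113, ymax=0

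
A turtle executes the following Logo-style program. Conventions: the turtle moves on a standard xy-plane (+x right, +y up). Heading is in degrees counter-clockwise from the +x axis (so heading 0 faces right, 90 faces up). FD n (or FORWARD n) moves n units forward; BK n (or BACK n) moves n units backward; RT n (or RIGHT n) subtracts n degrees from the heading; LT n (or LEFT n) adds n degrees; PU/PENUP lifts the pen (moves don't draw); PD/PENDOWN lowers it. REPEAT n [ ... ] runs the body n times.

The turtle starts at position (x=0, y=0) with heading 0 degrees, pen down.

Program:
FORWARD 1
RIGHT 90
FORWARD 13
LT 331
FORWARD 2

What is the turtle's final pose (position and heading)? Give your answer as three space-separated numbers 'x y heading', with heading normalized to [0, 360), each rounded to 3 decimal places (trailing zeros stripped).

Answer: 0.03 -14.749 241

Derivation:
Executing turtle program step by step:
Start: pos=(0,0), heading=0, pen down
FD 1: (0,0) -> (1,0) [heading=0, draw]
RT 90: heading 0 -> 270
FD 13: (1,0) -> (1,-13) [heading=270, draw]
LT 331: heading 270 -> 241
FD 2: (1,-13) -> (0.03,-14.749) [heading=241, draw]
Final: pos=(0.03,-14.749), heading=241, 3 segment(s) drawn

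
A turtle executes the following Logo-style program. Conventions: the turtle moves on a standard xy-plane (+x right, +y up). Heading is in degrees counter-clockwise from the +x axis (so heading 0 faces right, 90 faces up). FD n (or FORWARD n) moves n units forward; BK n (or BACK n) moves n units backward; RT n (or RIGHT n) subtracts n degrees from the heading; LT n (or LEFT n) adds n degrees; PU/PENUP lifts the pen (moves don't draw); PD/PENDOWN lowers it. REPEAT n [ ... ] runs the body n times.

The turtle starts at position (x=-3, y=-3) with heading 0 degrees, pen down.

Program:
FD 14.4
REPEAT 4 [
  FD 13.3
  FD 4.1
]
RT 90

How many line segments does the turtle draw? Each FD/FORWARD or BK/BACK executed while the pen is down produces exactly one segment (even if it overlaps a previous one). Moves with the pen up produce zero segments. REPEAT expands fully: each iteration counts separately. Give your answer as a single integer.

Answer: 9

Derivation:
Executing turtle program step by step:
Start: pos=(-3,-3), heading=0, pen down
FD 14.4: (-3,-3) -> (11.4,-3) [heading=0, draw]
REPEAT 4 [
  -- iteration 1/4 --
  FD 13.3: (11.4,-3) -> (24.7,-3) [heading=0, draw]
  FD 4.1: (24.7,-3) -> (28.8,-3) [heading=0, draw]
  -- iteration 2/4 --
  FD 13.3: (28.8,-3) -> (42.1,-3) [heading=0, draw]
  FD 4.1: (42.1,-3) -> (46.2,-3) [heading=0, draw]
  -- iteration 3/4 --
  FD 13.3: (46.2,-3) -> (59.5,-3) [heading=0, draw]
  FD 4.1: (59.5,-3) -> (63.6,-3) [heading=0, draw]
  -- iteration 4/4 --
  FD 13.3: (63.6,-3) -> (76.9,-3) [heading=0, draw]
  FD 4.1: (76.9,-3) -> (81,-3) [heading=0, draw]
]
RT 90: heading 0 -> 270
Final: pos=(81,-3), heading=270, 9 segment(s) drawn
Segments drawn: 9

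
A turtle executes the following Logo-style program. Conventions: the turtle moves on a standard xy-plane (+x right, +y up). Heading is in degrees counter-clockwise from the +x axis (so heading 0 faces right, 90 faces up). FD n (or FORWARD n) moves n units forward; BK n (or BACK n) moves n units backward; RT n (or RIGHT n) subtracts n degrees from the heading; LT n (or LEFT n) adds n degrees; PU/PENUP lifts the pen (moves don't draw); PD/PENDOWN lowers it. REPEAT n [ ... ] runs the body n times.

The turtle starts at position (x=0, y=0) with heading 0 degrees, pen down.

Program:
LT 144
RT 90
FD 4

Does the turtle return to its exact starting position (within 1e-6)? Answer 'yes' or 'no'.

Answer: no

Derivation:
Executing turtle program step by step:
Start: pos=(0,0), heading=0, pen down
LT 144: heading 0 -> 144
RT 90: heading 144 -> 54
FD 4: (0,0) -> (2.351,3.236) [heading=54, draw]
Final: pos=(2.351,3.236), heading=54, 1 segment(s) drawn

Start position: (0, 0)
Final position: (2.351, 3.236)
Distance = 4; >= 1e-6 -> NOT closed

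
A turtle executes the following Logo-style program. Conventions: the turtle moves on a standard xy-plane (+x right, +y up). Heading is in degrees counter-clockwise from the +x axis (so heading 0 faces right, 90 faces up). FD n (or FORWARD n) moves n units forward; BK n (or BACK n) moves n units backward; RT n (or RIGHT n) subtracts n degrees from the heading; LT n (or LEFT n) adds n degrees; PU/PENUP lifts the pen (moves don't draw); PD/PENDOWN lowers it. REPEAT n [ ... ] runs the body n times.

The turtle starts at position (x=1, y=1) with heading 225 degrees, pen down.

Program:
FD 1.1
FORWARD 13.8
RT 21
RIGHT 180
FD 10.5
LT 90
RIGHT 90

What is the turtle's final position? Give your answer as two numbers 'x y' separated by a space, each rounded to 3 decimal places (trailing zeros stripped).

Executing turtle program step by step:
Start: pos=(1,1), heading=225, pen down
FD 1.1: (1,1) -> (0.222,0.222) [heading=225, draw]
FD 13.8: (0.222,0.222) -> (-9.536,-9.536) [heading=225, draw]
RT 21: heading 225 -> 204
RT 180: heading 204 -> 24
FD 10.5: (-9.536,-9.536) -> (0.056,-5.265) [heading=24, draw]
LT 90: heading 24 -> 114
RT 90: heading 114 -> 24
Final: pos=(0.056,-5.265), heading=24, 3 segment(s) drawn

Answer: 0.056 -5.265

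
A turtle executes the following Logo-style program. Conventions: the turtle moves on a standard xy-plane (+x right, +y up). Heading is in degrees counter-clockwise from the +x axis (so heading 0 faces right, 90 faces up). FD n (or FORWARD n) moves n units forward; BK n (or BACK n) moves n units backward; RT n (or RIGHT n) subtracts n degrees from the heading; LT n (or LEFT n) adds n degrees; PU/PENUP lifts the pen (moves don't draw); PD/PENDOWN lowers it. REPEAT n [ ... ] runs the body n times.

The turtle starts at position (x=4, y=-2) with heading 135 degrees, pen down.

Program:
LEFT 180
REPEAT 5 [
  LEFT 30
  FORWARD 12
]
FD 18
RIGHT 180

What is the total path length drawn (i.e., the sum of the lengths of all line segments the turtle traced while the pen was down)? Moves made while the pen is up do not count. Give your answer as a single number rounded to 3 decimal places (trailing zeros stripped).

Executing turtle program step by step:
Start: pos=(4,-2), heading=135, pen down
LT 180: heading 135 -> 315
REPEAT 5 [
  -- iteration 1/5 --
  LT 30: heading 315 -> 345
  FD 12: (4,-2) -> (15.591,-5.106) [heading=345, draw]
  -- iteration 2/5 --
  LT 30: heading 345 -> 15
  FD 12: (15.591,-5.106) -> (27.182,-2) [heading=15, draw]
  -- iteration 3/5 --
  LT 30: heading 15 -> 45
  FD 12: (27.182,-2) -> (35.668,6.485) [heading=45, draw]
  -- iteration 4/5 --
  LT 30: heading 45 -> 75
  FD 12: (35.668,6.485) -> (38.773,18.076) [heading=75, draw]
  -- iteration 5/5 --
  LT 30: heading 75 -> 105
  FD 12: (38.773,18.076) -> (35.668,29.668) [heading=105, draw]
]
FD 18: (35.668,29.668) -> (31.009,47.054) [heading=105, draw]
RT 180: heading 105 -> 285
Final: pos=(31.009,47.054), heading=285, 6 segment(s) drawn

Segment lengths:
  seg 1: (4,-2) -> (15.591,-5.106), length = 12
  seg 2: (15.591,-5.106) -> (27.182,-2), length = 12
  seg 3: (27.182,-2) -> (35.668,6.485), length = 12
  seg 4: (35.668,6.485) -> (38.773,18.076), length = 12
  seg 5: (38.773,18.076) -> (35.668,29.668), length = 12
  seg 6: (35.668,29.668) -> (31.009,47.054), length = 18
Total = 78

Answer: 78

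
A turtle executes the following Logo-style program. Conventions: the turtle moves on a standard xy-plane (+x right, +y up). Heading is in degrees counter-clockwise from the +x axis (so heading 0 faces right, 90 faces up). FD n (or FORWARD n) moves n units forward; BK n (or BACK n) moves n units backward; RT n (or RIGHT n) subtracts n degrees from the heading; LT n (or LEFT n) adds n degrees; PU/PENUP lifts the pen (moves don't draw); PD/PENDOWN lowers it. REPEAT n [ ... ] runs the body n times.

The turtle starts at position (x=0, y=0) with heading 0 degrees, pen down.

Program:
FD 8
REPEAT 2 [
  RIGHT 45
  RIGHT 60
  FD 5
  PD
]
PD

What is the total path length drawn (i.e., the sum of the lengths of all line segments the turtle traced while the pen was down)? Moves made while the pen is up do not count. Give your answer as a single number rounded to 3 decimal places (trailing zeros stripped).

Answer: 18

Derivation:
Executing turtle program step by step:
Start: pos=(0,0), heading=0, pen down
FD 8: (0,0) -> (8,0) [heading=0, draw]
REPEAT 2 [
  -- iteration 1/2 --
  RT 45: heading 0 -> 315
  RT 60: heading 315 -> 255
  FD 5: (8,0) -> (6.706,-4.83) [heading=255, draw]
  PD: pen down
  -- iteration 2/2 --
  RT 45: heading 255 -> 210
  RT 60: heading 210 -> 150
  FD 5: (6.706,-4.83) -> (2.376,-2.33) [heading=150, draw]
  PD: pen down
]
PD: pen down
Final: pos=(2.376,-2.33), heading=150, 3 segment(s) drawn

Segment lengths:
  seg 1: (0,0) -> (8,0), length = 8
  seg 2: (8,0) -> (6.706,-4.83), length = 5
  seg 3: (6.706,-4.83) -> (2.376,-2.33), length = 5
Total = 18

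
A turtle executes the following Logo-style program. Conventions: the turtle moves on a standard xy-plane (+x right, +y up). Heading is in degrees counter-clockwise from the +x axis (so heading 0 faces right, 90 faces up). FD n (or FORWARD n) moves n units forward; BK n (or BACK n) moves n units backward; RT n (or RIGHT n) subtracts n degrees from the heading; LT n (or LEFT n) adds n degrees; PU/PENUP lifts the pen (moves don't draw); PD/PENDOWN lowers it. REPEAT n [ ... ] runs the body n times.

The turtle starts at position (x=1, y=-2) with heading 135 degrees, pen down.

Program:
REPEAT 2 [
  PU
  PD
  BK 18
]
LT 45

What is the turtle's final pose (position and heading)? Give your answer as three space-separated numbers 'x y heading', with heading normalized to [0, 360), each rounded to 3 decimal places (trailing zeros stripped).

Executing turtle program step by step:
Start: pos=(1,-2), heading=135, pen down
REPEAT 2 [
  -- iteration 1/2 --
  PU: pen up
  PD: pen down
  BK 18: (1,-2) -> (13.728,-14.728) [heading=135, draw]
  -- iteration 2/2 --
  PU: pen up
  PD: pen down
  BK 18: (13.728,-14.728) -> (26.456,-27.456) [heading=135, draw]
]
LT 45: heading 135 -> 180
Final: pos=(26.456,-27.456), heading=180, 2 segment(s) drawn

Answer: 26.456 -27.456 180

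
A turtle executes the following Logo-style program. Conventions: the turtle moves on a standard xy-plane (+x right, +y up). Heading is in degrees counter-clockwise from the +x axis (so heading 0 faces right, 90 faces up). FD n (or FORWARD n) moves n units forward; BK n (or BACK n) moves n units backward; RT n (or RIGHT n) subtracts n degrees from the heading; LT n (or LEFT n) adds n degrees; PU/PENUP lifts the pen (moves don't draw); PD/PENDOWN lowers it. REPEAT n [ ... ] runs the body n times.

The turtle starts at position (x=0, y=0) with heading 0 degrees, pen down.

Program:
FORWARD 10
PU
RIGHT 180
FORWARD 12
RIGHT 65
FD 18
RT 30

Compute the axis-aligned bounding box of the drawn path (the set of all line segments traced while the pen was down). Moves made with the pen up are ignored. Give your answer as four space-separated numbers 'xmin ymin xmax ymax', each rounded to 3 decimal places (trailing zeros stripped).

Executing turtle program step by step:
Start: pos=(0,0), heading=0, pen down
FD 10: (0,0) -> (10,0) [heading=0, draw]
PU: pen up
RT 180: heading 0 -> 180
FD 12: (10,0) -> (-2,0) [heading=180, move]
RT 65: heading 180 -> 115
FD 18: (-2,0) -> (-9.607,16.314) [heading=115, move]
RT 30: heading 115 -> 85
Final: pos=(-9.607,16.314), heading=85, 1 segment(s) drawn

Segment endpoints: x in {0, 10}, y in {0}
xmin=0, ymin=0, xmax=10, ymax=0

Answer: 0 0 10 0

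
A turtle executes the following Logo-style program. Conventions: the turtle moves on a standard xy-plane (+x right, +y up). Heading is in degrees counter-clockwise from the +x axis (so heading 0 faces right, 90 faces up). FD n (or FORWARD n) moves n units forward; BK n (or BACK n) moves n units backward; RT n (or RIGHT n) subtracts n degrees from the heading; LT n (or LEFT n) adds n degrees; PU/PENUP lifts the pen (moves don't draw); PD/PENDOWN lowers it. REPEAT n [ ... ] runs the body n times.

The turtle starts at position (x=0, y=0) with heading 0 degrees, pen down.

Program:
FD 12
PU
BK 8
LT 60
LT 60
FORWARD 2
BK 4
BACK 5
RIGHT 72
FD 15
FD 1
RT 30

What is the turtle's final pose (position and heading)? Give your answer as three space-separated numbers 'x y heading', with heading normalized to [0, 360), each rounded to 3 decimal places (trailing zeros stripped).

Answer: 18.206 5.828 18

Derivation:
Executing turtle program step by step:
Start: pos=(0,0), heading=0, pen down
FD 12: (0,0) -> (12,0) [heading=0, draw]
PU: pen up
BK 8: (12,0) -> (4,0) [heading=0, move]
LT 60: heading 0 -> 60
LT 60: heading 60 -> 120
FD 2: (4,0) -> (3,1.732) [heading=120, move]
BK 4: (3,1.732) -> (5,-1.732) [heading=120, move]
BK 5: (5,-1.732) -> (7.5,-6.062) [heading=120, move]
RT 72: heading 120 -> 48
FD 15: (7.5,-6.062) -> (17.537,5.085) [heading=48, move]
FD 1: (17.537,5.085) -> (18.206,5.828) [heading=48, move]
RT 30: heading 48 -> 18
Final: pos=(18.206,5.828), heading=18, 1 segment(s) drawn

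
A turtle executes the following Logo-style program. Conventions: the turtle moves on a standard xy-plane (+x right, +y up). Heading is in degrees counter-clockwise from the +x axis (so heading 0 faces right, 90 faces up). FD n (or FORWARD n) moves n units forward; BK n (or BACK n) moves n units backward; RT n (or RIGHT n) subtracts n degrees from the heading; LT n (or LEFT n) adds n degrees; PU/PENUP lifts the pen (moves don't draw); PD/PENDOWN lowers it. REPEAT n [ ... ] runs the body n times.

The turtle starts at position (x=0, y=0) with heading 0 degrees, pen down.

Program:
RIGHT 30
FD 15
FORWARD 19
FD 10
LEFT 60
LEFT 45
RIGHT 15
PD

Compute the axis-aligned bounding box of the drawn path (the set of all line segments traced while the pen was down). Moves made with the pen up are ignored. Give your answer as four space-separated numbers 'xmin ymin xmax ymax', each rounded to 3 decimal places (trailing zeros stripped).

Executing turtle program step by step:
Start: pos=(0,0), heading=0, pen down
RT 30: heading 0 -> 330
FD 15: (0,0) -> (12.99,-7.5) [heading=330, draw]
FD 19: (12.99,-7.5) -> (29.445,-17) [heading=330, draw]
FD 10: (29.445,-17) -> (38.105,-22) [heading=330, draw]
LT 60: heading 330 -> 30
LT 45: heading 30 -> 75
RT 15: heading 75 -> 60
PD: pen down
Final: pos=(38.105,-22), heading=60, 3 segment(s) drawn

Segment endpoints: x in {0, 12.99, 29.445, 38.105}, y in {-22, -17, -7.5, 0}
xmin=0, ymin=-22, xmax=38.105, ymax=0

Answer: 0 -22 38.105 0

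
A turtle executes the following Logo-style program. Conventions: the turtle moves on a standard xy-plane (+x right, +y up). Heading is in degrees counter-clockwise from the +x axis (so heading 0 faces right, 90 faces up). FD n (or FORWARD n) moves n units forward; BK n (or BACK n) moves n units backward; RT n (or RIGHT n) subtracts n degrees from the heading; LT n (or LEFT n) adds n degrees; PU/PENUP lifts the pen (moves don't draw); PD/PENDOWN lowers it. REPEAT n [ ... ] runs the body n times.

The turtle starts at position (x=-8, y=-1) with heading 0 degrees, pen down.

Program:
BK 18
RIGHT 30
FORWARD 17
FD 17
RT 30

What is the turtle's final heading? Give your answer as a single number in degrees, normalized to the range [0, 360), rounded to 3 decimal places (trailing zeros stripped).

Executing turtle program step by step:
Start: pos=(-8,-1), heading=0, pen down
BK 18: (-8,-1) -> (-26,-1) [heading=0, draw]
RT 30: heading 0 -> 330
FD 17: (-26,-1) -> (-11.278,-9.5) [heading=330, draw]
FD 17: (-11.278,-9.5) -> (3.445,-18) [heading=330, draw]
RT 30: heading 330 -> 300
Final: pos=(3.445,-18), heading=300, 3 segment(s) drawn

Answer: 300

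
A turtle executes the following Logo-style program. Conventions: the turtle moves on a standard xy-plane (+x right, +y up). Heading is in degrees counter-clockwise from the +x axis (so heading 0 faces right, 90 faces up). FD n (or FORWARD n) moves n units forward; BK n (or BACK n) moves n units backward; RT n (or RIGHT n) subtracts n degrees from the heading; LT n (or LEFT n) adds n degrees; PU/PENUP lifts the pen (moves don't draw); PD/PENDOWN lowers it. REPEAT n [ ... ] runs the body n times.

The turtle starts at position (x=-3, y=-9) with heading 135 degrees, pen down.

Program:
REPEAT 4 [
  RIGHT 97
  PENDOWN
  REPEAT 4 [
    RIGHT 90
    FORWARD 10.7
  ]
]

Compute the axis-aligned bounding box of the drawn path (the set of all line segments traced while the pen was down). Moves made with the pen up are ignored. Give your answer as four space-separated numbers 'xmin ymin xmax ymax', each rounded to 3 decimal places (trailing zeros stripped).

Answer: -17.683 -24.019 10.361 5.127

Derivation:
Executing turtle program step by step:
Start: pos=(-3,-9), heading=135, pen down
REPEAT 4 [
  -- iteration 1/4 --
  RT 97: heading 135 -> 38
  PD: pen down
  REPEAT 4 [
    -- iteration 1/4 --
    RT 90: heading 38 -> 308
    FD 10.7: (-3,-9) -> (3.588,-17.432) [heading=308, draw]
    -- iteration 2/4 --
    RT 90: heading 308 -> 218
    FD 10.7: (3.588,-17.432) -> (-4.844,-24.019) [heading=218, draw]
    -- iteration 3/4 --
    RT 90: heading 218 -> 128
    FD 10.7: (-4.844,-24.019) -> (-11.432,-15.588) [heading=128, draw]
    -- iteration 4/4 --
    RT 90: heading 128 -> 38
    FD 10.7: (-11.432,-15.588) -> (-3,-9) [heading=38, draw]
  ]
  -- iteration 2/4 --
  RT 97: heading 38 -> 301
  PD: pen down
  REPEAT 4 [
    -- iteration 1/4 --
    RT 90: heading 301 -> 211
    FD 10.7: (-3,-9) -> (-12.172,-14.511) [heading=211, draw]
    -- iteration 2/4 --
    RT 90: heading 211 -> 121
    FD 10.7: (-12.172,-14.511) -> (-17.683,-5.339) [heading=121, draw]
    -- iteration 3/4 --
    RT 90: heading 121 -> 31
    FD 10.7: (-17.683,-5.339) -> (-8.511,0.172) [heading=31, draw]
    -- iteration 4/4 --
    RT 90: heading 31 -> 301
    FD 10.7: (-8.511,0.172) -> (-3,-9) [heading=301, draw]
  ]
  -- iteration 3/4 --
  RT 97: heading 301 -> 204
  PD: pen down
  REPEAT 4 [
    -- iteration 1/4 --
    RT 90: heading 204 -> 114
    FD 10.7: (-3,-9) -> (-7.352,0.775) [heading=114, draw]
    -- iteration 2/4 --
    RT 90: heading 114 -> 24
    FD 10.7: (-7.352,0.775) -> (2.423,5.127) [heading=24, draw]
    -- iteration 3/4 --
    RT 90: heading 24 -> 294
    FD 10.7: (2.423,5.127) -> (6.775,-4.648) [heading=294, draw]
    -- iteration 4/4 --
    RT 90: heading 294 -> 204
    FD 10.7: (6.775,-4.648) -> (-3,-9) [heading=204, draw]
  ]
  -- iteration 4/4 --
  RT 97: heading 204 -> 107
  PD: pen down
  REPEAT 4 [
    -- iteration 1/4 --
    RT 90: heading 107 -> 17
    FD 10.7: (-3,-9) -> (7.232,-5.872) [heading=17, draw]
    -- iteration 2/4 --
    RT 90: heading 17 -> 287
    FD 10.7: (7.232,-5.872) -> (10.361,-16.104) [heading=287, draw]
    -- iteration 3/4 --
    RT 90: heading 287 -> 197
    FD 10.7: (10.361,-16.104) -> (0.128,-19.232) [heading=197, draw]
    -- iteration 4/4 --
    RT 90: heading 197 -> 107
    FD 10.7: (0.128,-19.232) -> (-3,-9) [heading=107, draw]
  ]
]
Final: pos=(-3,-9), heading=107, 16 segment(s) drawn

Segment endpoints: x in {-17.683, -12.172, -11.432, -8.511, -7.352, -4.844, -3, -3, -3, -3, -3, 0.128, 2.423, 3.588, 6.775, 7.232, 10.361}, y in {-24.019, -19.232, -17.432, -16.104, -15.588, -14.511, -9, -9, -9, -9, -5.872, -5.339, -4.648, 0.172, 0.775, 5.127}
xmin=-17.683, ymin=-24.019, xmax=10.361, ymax=5.127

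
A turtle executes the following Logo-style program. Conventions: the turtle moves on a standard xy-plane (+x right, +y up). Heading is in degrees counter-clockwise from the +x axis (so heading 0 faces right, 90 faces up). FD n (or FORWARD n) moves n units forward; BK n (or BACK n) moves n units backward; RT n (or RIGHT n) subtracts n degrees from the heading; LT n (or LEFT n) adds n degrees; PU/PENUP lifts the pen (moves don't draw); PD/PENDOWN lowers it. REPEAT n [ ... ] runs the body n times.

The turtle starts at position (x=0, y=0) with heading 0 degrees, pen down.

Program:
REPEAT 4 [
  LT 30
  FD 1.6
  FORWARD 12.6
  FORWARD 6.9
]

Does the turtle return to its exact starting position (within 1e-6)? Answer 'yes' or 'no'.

Executing turtle program step by step:
Start: pos=(0,0), heading=0, pen down
REPEAT 4 [
  -- iteration 1/4 --
  LT 30: heading 0 -> 30
  FD 1.6: (0,0) -> (1.386,0.8) [heading=30, draw]
  FD 12.6: (1.386,0.8) -> (12.298,7.1) [heading=30, draw]
  FD 6.9: (12.298,7.1) -> (18.273,10.55) [heading=30, draw]
  -- iteration 2/4 --
  LT 30: heading 30 -> 60
  FD 1.6: (18.273,10.55) -> (19.073,11.936) [heading=60, draw]
  FD 12.6: (19.073,11.936) -> (25.373,22.848) [heading=60, draw]
  FD 6.9: (25.373,22.848) -> (28.823,28.823) [heading=60, draw]
  -- iteration 3/4 --
  LT 30: heading 60 -> 90
  FD 1.6: (28.823,28.823) -> (28.823,30.423) [heading=90, draw]
  FD 12.6: (28.823,30.423) -> (28.823,43.023) [heading=90, draw]
  FD 6.9: (28.823,43.023) -> (28.823,49.923) [heading=90, draw]
  -- iteration 4/4 --
  LT 30: heading 90 -> 120
  FD 1.6: (28.823,49.923) -> (28.023,51.309) [heading=120, draw]
  FD 12.6: (28.023,51.309) -> (21.723,62.221) [heading=120, draw]
  FD 6.9: (21.723,62.221) -> (18.273,68.196) [heading=120, draw]
]
Final: pos=(18.273,68.196), heading=120, 12 segment(s) drawn

Start position: (0, 0)
Final position: (18.273, 68.196)
Distance = 70.602; >= 1e-6 -> NOT closed

Answer: no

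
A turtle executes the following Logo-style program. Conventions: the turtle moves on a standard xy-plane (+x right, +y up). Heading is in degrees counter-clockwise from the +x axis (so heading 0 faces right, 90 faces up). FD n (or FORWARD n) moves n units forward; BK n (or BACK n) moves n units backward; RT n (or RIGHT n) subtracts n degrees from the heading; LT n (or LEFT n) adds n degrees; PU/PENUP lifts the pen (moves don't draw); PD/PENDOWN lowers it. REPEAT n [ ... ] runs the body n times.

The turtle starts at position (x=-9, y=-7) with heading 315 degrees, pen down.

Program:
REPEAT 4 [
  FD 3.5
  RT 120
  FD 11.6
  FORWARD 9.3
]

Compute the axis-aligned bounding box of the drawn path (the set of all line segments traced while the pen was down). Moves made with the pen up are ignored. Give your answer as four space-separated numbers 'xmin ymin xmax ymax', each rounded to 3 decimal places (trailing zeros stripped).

Answer: -30.094 -15.79 -6.525 7.779

Derivation:
Executing turtle program step by step:
Start: pos=(-9,-7), heading=315, pen down
REPEAT 4 [
  -- iteration 1/4 --
  FD 3.5: (-9,-7) -> (-6.525,-9.475) [heading=315, draw]
  RT 120: heading 315 -> 195
  FD 11.6: (-6.525,-9.475) -> (-17.73,-12.477) [heading=195, draw]
  FD 9.3: (-17.73,-12.477) -> (-26.713,-14.884) [heading=195, draw]
  -- iteration 2/4 --
  FD 3.5: (-26.713,-14.884) -> (-30.094,-15.79) [heading=195, draw]
  RT 120: heading 195 -> 75
  FD 11.6: (-30.094,-15.79) -> (-27.091,-4.585) [heading=75, draw]
  FD 9.3: (-27.091,-4.585) -> (-24.684,4.398) [heading=75, draw]
  -- iteration 3/4 --
  FD 3.5: (-24.684,4.398) -> (-23.779,7.779) [heading=75, draw]
  RT 120: heading 75 -> 315
  FD 11.6: (-23.779,7.779) -> (-15.576,-0.424) [heading=315, draw]
  FD 9.3: (-15.576,-0.424) -> (-9,-7) [heading=315, draw]
  -- iteration 4/4 --
  FD 3.5: (-9,-7) -> (-6.525,-9.475) [heading=315, draw]
  RT 120: heading 315 -> 195
  FD 11.6: (-6.525,-9.475) -> (-17.73,-12.477) [heading=195, draw]
  FD 9.3: (-17.73,-12.477) -> (-26.713,-14.884) [heading=195, draw]
]
Final: pos=(-26.713,-14.884), heading=195, 12 segment(s) drawn

Segment endpoints: x in {-30.094, -27.091, -26.713, -24.684, -23.779, -17.73, -15.576, -9, -9, -6.525, -6.525}, y in {-15.79, -14.884, -14.884, -12.477, -12.477, -9.475, -9.475, -7, -7, -4.585, -0.424, 4.398, 7.779}
xmin=-30.094, ymin=-15.79, xmax=-6.525, ymax=7.779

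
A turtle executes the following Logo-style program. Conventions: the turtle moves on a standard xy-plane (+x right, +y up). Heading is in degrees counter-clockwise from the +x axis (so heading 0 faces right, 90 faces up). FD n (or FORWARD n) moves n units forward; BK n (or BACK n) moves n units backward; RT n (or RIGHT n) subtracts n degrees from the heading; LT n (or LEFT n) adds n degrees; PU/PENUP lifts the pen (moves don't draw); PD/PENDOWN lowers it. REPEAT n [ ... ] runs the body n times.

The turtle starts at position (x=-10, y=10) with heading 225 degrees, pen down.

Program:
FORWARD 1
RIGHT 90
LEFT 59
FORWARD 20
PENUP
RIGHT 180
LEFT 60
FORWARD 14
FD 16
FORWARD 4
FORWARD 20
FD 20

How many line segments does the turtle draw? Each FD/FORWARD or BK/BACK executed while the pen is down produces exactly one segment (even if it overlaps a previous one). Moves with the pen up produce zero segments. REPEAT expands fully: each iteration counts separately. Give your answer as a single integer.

Executing turtle program step by step:
Start: pos=(-10,10), heading=225, pen down
FD 1: (-10,10) -> (-10.707,9.293) [heading=225, draw]
RT 90: heading 225 -> 135
LT 59: heading 135 -> 194
FD 20: (-10.707,9.293) -> (-30.113,4.454) [heading=194, draw]
PU: pen up
RT 180: heading 194 -> 14
LT 60: heading 14 -> 74
FD 14: (-30.113,4.454) -> (-26.254,17.912) [heading=74, move]
FD 16: (-26.254,17.912) -> (-21.844,33.292) [heading=74, move]
FD 4: (-21.844,33.292) -> (-20.741,37.137) [heading=74, move]
FD 20: (-20.741,37.137) -> (-15.229,56.363) [heading=74, move]
FD 20: (-15.229,56.363) -> (-9.716,75.588) [heading=74, move]
Final: pos=(-9.716,75.588), heading=74, 2 segment(s) drawn
Segments drawn: 2

Answer: 2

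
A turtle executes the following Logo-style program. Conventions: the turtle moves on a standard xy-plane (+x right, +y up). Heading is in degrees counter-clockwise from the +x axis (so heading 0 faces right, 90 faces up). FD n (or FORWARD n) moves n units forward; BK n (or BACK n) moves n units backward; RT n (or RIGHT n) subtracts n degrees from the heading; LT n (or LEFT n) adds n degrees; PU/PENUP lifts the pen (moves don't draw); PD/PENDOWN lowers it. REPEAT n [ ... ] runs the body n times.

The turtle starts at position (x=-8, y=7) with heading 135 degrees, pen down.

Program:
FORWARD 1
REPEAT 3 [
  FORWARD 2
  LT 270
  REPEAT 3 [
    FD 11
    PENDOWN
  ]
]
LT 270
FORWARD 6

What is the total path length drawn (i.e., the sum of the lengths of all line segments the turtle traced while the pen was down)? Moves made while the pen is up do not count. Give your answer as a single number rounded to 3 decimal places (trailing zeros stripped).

Answer: 112

Derivation:
Executing turtle program step by step:
Start: pos=(-8,7), heading=135, pen down
FD 1: (-8,7) -> (-8.707,7.707) [heading=135, draw]
REPEAT 3 [
  -- iteration 1/3 --
  FD 2: (-8.707,7.707) -> (-10.121,9.121) [heading=135, draw]
  LT 270: heading 135 -> 45
  REPEAT 3 [
    -- iteration 1/3 --
    FD 11: (-10.121,9.121) -> (-2.343,16.899) [heading=45, draw]
    PD: pen down
    -- iteration 2/3 --
    FD 11: (-2.343,16.899) -> (5.435,24.678) [heading=45, draw]
    PD: pen down
    -- iteration 3/3 --
    FD 11: (5.435,24.678) -> (13.213,32.456) [heading=45, draw]
    PD: pen down
  ]
  -- iteration 2/3 --
  FD 2: (13.213,32.456) -> (14.627,33.87) [heading=45, draw]
  LT 270: heading 45 -> 315
  REPEAT 3 [
    -- iteration 1/3 --
    FD 11: (14.627,33.87) -> (22.406,26.092) [heading=315, draw]
    PD: pen down
    -- iteration 2/3 --
    FD 11: (22.406,26.092) -> (30.184,18.314) [heading=315, draw]
    PD: pen down
    -- iteration 3/3 --
    FD 11: (30.184,18.314) -> (37.962,10.536) [heading=315, draw]
    PD: pen down
  ]
  -- iteration 3/3 --
  FD 2: (37.962,10.536) -> (39.376,9.121) [heading=315, draw]
  LT 270: heading 315 -> 225
  REPEAT 3 [
    -- iteration 1/3 --
    FD 11: (39.376,9.121) -> (31.598,1.343) [heading=225, draw]
    PD: pen down
    -- iteration 2/3 --
    FD 11: (31.598,1.343) -> (23.82,-6.435) [heading=225, draw]
    PD: pen down
    -- iteration 3/3 --
    FD 11: (23.82,-6.435) -> (16.042,-14.213) [heading=225, draw]
    PD: pen down
  ]
]
LT 270: heading 225 -> 135
FD 6: (16.042,-14.213) -> (11.799,-9.971) [heading=135, draw]
Final: pos=(11.799,-9.971), heading=135, 14 segment(s) drawn

Segment lengths:
  seg 1: (-8,7) -> (-8.707,7.707), length = 1
  seg 2: (-8.707,7.707) -> (-10.121,9.121), length = 2
  seg 3: (-10.121,9.121) -> (-2.343,16.899), length = 11
  seg 4: (-2.343,16.899) -> (5.435,24.678), length = 11
  seg 5: (5.435,24.678) -> (13.213,32.456), length = 11
  seg 6: (13.213,32.456) -> (14.627,33.87), length = 2
  seg 7: (14.627,33.87) -> (22.406,26.092), length = 11
  seg 8: (22.406,26.092) -> (30.184,18.314), length = 11
  seg 9: (30.184,18.314) -> (37.962,10.536), length = 11
  seg 10: (37.962,10.536) -> (39.376,9.121), length = 2
  seg 11: (39.376,9.121) -> (31.598,1.343), length = 11
  seg 12: (31.598,1.343) -> (23.82,-6.435), length = 11
  seg 13: (23.82,-6.435) -> (16.042,-14.213), length = 11
  seg 14: (16.042,-14.213) -> (11.799,-9.971), length = 6
Total = 112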